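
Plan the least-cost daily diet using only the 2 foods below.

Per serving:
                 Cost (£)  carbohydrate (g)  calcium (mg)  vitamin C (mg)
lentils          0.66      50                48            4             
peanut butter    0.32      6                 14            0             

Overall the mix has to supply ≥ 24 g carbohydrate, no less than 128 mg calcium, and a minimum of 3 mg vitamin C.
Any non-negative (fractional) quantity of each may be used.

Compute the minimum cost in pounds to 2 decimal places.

Set it up as a linear program. Let x1 = servings of lentils, x2 = servings of peanut butter.
Minimize 0.66x1 + 0.32x2 subject to:
  50x1 + 6x2 ≥ 24   (carbohydrate)
  48x1 + 14x2 ≥ 128   (calcium)
  4x1 ≥ 3   (vitamin C)
  x1, x2 ≥ 0.
The cheapest feasible vertex uses only lentils; peanut butter is not used. Binding constraint: calcium.
Solving gives x1 = 2.667.
Objective = 0.66·2.667 = 1.7602.

£1.76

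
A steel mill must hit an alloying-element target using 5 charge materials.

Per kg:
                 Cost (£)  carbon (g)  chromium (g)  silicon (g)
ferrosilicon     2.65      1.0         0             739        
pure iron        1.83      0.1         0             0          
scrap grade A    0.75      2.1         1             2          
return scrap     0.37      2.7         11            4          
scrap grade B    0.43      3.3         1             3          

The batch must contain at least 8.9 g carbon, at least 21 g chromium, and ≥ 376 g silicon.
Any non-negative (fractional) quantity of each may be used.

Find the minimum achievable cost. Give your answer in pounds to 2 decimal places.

Let x1 = kg of ferrosilicon, x2 = kg of pure iron, x3 = kg of scrap grade A, x4 = kg of return scrap, x5 = kg of scrap grade B.
Minimize 2.65x1 + 1.83x2 + 0.75x3 + 0.37x4 + 0.43x5 with:
  1x1 + 0.1x2 + 2.1x3 + 2.7x4 + 3.3x5 ≥ 8.9   (carbon)
  1x3 + 11x4 + 1x5 ≥ 21   (chromium)
  739x1 + 2x3 + 4x4 + 3x5 ≥ 376   (silicon)
  x1, x2, x3, x4, x5 ≥ 0.
At the optimum only ferrosilicon, return scrap, scrap grade B are positive (pure iron, scrap grade A = 0). There the carbon, chromium, silicon constraints are tight.
That vertex is x1 = 0.4947, x4 = 1.812, x5 = 1.064.
Hence cost = 2.65·0.4947 + 0.37·1.812 + 0.43·1.064 = £2.4389.

£2.44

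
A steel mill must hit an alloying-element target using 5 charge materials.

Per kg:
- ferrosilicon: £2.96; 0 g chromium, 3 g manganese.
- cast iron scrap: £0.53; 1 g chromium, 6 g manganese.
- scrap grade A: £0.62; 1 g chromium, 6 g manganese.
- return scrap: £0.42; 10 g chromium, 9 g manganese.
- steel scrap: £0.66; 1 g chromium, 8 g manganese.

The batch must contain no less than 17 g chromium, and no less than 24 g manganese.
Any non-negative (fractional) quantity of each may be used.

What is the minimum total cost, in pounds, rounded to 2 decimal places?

£1.12

This is a linear program. Let x1 = kg of ferrosilicon, x2 = kg of cast iron scrap, x3 = kg of scrap grade A, x4 = kg of return scrap, x5 = kg of steel scrap.
min 2.96x1 + 0.53x2 + 0.62x3 + 0.42x4 + 0.66x5 s.t.:
  1x2 + 1x3 + 10x4 + 1x5 ≥ 17   (chromium)
  3x1 + 6x2 + 6x3 + 9x4 + 8x5 ≥ 24   (manganese)
  x1, x2, x3, x4, x5 ≥ 0.
The optimal basis is {return scrap}; ferrosilicon, cast iron scrap, scrap grade A, steel scrap drop out. There the manganese constraint is tight.
That vertex is x4 = 2.667.
Hence cost = 0.42·2.667 = £1.1201.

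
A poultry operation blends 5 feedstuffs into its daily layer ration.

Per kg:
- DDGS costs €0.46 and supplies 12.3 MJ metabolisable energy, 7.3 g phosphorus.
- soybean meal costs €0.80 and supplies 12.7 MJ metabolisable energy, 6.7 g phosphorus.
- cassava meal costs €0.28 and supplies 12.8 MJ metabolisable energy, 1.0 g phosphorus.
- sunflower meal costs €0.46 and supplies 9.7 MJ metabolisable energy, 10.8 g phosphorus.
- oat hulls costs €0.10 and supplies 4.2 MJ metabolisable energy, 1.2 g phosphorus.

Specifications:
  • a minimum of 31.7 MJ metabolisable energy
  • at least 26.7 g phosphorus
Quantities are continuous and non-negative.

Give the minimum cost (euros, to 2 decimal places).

Let x1 = kg of DDGS, x2 = kg of soybean meal, x3 = kg of cassava meal, x4 = kg of sunflower meal, x5 = kg of oat hulls.
min 0.46x1 + 0.8x2 + 0.28x3 + 0.46x4 + 0.1x5 subject to:
  12.3x1 + 12.7x2 + 12.8x3 + 9.7x4 + 4.2x5 ≥ 31.7   (metabolisable energy)
  7.3x1 + 6.7x2 + 1x3 + 10.8x4 + 1.2x5 ≥ 26.7   (phosphorus)
  x1, x2, x3, x4, x5 ≥ 0.
The cheapest feasible vertex uses only sunflower meal, oat hulls; DDGS, soybean meal, cassava meal are not used. Binding constraints: metabolisable energy and phosphorus.
Optimal quantities: sunflower meal = 2.198 kg, oat hulls = 2.472 kg.
Hence cost = 0.46·2.198 + 0.1·2.472 = €1.2583.

€1.26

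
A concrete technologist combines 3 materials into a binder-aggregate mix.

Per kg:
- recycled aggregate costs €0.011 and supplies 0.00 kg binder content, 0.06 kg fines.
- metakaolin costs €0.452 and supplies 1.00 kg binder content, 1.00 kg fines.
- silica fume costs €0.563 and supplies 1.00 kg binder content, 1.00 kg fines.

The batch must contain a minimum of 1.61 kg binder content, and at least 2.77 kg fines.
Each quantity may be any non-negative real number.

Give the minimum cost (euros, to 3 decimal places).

This is a linear program. Let x1 = kg of recycled aggregate, x2 = kg of metakaolin, x3 = kg of silica fume.
Minimise 0.011x1 + 0.452x2 + 0.563x3 with:
  1x2 + 1x3 ≥ 1.61   (binder content)
  0.06x1 + 1x2 + 1x3 ≥ 2.77   (fines)
  x1, x2, x3 ≥ 0.
The optimal basis is {recycled aggregate, metakaolin}; silica fume drops out. The binder content and fines requirements are met with equality.
Solving gives x1 = 19.33, x2 = 1.61.
Hence cost = 0.011·19.33 + 0.452·1.61 = €0.94035.

€0.940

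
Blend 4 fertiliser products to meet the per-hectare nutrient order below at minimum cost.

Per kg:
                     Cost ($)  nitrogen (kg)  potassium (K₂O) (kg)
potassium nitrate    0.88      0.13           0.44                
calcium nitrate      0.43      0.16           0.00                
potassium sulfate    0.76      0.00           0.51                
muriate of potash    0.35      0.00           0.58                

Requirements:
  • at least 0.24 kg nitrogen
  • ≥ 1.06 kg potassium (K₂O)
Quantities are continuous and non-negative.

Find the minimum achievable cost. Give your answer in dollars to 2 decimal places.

$1.28

Let x1 = kg of potassium nitrate, x2 = kg of calcium nitrate, x3 = kg of potassium sulfate, x4 = kg of muriate of potash.
min 0.88x1 + 0.43x2 + 0.76x3 + 0.35x4 with:
  0.13x1 + 0.16x2 ≥ 0.24   (nitrogen)
  0.44x1 + 0.51x3 + 0.58x4 ≥ 1.06   (potassium (K₂O))
  x1, x2, x3, x4 ≥ 0.
At the optimum only calcium nitrate, muriate of potash are positive (potassium nitrate, potassium sulfate = 0). There the nitrogen and potassium (K₂O) constraints are tight.
So calcium nitrate = 1.5 kg, muriate of potash = 1.828 kg.
Objective = 0.43·1.5 + 0.35·1.828 = 1.2848.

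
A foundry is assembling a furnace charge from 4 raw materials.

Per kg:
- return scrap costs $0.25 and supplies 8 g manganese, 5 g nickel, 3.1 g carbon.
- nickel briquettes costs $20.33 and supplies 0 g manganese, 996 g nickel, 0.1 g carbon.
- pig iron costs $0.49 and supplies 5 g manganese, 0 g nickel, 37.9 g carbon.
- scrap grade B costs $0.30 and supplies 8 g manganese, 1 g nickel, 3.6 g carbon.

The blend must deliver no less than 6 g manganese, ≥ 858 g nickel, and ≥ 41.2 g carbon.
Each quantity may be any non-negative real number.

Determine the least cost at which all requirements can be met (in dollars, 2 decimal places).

Let x1 = kg of return scrap, x2 = kg of nickel briquettes, x3 = kg of pig iron, x4 = kg of scrap grade B.
Minimize 0.25x1 + 20.33x2 + 0.49x3 + 0.3x4 subject to:
  8x1 + 5x3 + 8x4 ≥ 6   (manganese)
  5x1 + 996x2 + 1x4 ≥ 858   (nickel)
  3.1x1 + 0.1x2 + 37.9x3 + 3.6x4 ≥ 41.2   (carbon)
  x1, x2, x3, x4 ≥ 0.
The cheapest feasible vertex uses only return scrap, nickel briquettes, pig iron; scrap grade B is not used. The manganese, nickel, carbon requirements are met with equality.
Solving gives x1 = 0.07588, x2 = 0.8611, x3 = 1.079.
Total cost: 0.25·0.07588 + 20.33·0.8611 + 0.49·1.079 = 18.0538.

$18.05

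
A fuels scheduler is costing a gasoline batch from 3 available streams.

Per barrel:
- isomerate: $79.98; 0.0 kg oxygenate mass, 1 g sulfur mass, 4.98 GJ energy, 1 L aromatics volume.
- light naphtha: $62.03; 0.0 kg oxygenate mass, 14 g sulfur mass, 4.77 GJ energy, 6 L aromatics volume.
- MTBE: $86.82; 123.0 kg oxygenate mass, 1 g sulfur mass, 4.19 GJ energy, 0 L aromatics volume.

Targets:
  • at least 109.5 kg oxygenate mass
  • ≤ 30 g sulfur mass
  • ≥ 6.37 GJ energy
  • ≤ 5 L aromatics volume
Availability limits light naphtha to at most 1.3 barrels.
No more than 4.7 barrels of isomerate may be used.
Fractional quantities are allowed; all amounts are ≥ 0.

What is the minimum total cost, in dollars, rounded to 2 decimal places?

This is a linear program. Let x1 = barrels of isomerate, x2 = barrels of light naphtha, x3 = barrels of MTBE.
Minimize 79.98x1 + 62.03x2 + 86.82x3 s.t.:
  123x3 ≥ 109.5   (oxygenate mass)
  1x1 + 14x2 + 1x3 ≤ 30   (sulfur mass)
  4.98x1 + 4.77x2 + 4.19x3 ≥ 6.37   (energy)
  1x1 + 6x2 ≤ 5   (aromatics volume)
  x2 ≤ 1.3
  x1 ≤ 4.7
  x1, x2, x3 ≥ 0.
The cheapest feasible vertex uses only light naphtha, MTBE; isomerate is not used. Binding constraints: oxygenate mass and energy.
Optimal quantities: light naphtha = 0.55343 barrels, MTBE = 0.89024 barrels.
Total cost: 62.03·0.55343 + 86.82·0.89024 = 111.6199.

$111.62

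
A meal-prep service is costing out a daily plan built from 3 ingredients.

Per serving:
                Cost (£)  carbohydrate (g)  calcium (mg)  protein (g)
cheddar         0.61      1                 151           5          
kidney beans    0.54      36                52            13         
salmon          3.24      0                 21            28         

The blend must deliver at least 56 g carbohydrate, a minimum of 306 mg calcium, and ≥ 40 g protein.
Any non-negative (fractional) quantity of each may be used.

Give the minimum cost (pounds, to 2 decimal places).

£2.11

Treat it as an LP. Let x1 = servings of cheddar, x2 = servings of kidney beans, x3 = servings of salmon.
Minimize 0.61x1 + 0.54x2 + 3.24x3 subject to:
  1x1 + 36x2 ≥ 56   (carbohydrate)
  151x1 + 52x2 + 21x3 ≥ 306   (calcium)
  5x1 + 13x2 + 28x3 ≥ 40   (protein)
  x1, x2, x3 ≥ 0.
At the optimum only cheddar, kidney beans are positive (salmon = 0). Binding constraints: calcium and protein.
So cheddar = 1.115 servings, kidney beans = 2.648 servings.
Total cost: 0.61·1.115 + 0.54·2.648 = 2.1101.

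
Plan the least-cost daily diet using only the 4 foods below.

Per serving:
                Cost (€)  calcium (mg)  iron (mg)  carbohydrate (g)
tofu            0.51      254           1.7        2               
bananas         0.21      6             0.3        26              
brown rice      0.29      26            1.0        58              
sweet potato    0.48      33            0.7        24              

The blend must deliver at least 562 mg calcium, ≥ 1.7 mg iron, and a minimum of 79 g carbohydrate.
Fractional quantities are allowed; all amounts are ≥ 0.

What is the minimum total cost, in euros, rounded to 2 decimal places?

€1.44

Let x1 = servings of tofu, x2 = servings of bananas, x3 = servings of brown rice, x4 = servings of sweet potato.
min 0.51x1 + 0.21x2 + 0.29x3 + 0.48x4 with:
  254x1 + 6x2 + 26x3 + 33x4 ≥ 562   (calcium)
  1.7x1 + 0.3x2 + 1x3 + 0.7x4 ≥ 1.7   (iron)
  2x1 + 26x2 + 58x3 + 24x4 ≥ 79   (carbohydrate)
  x1, x2, x3, x4 ≥ 0.
At the optimum only tofu, brown rice are positive (bananas, sweet potato = 0). There the calcium and carbohydrate constraints are tight.
So tofu = 2.081 servings, brown rice = 1.29 servings.
Objective = 0.51·2.081 + 0.29·1.29 = 1.4354.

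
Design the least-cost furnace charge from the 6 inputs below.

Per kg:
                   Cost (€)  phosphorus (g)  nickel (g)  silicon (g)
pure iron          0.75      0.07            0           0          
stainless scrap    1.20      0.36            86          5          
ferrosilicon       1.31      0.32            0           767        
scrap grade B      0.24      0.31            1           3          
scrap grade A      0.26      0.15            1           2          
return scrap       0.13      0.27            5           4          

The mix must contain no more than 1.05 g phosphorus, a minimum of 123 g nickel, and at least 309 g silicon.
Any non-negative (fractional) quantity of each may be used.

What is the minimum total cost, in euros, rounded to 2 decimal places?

Treat it as an LP. Let x1 = kg of pure iron, x2 = kg of stainless scrap, x3 = kg of ferrosilicon, x4 = kg of scrap grade B, x5 = kg of scrap grade A, x6 = kg of return scrap.
Minimise 0.75x1 + 1.2x2 + 1.31x3 + 0.24x4 + 0.26x5 + 0.13x6 subject to:
  0.07x1 + 0.36x2 + 0.32x3 + 0.31x4 + 0.15x5 + 0.27x6 ≤ 1.05   (phosphorus)
  86x2 + 1x4 + 1x5 + 5x6 ≥ 123   (nickel)
  5x2 + 767x3 + 3x4 + 2x5 + 4x6 ≥ 309   (silicon)
  x1, x2, x3, x4, x5, x6 ≥ 0.
At the optimum only stainless scrap, ferrosilicon are positive (pure iron, scrap grade B, scrap grade A, return scrap = 0). Binding constraints: nickel and silicon.
So stainless scrap = 1.43 kg, ferrosilicon = 0.3935 kg.
Hence cost = 1.2·1.43 + 1.31·0.3935 = €2.2315.

€2.23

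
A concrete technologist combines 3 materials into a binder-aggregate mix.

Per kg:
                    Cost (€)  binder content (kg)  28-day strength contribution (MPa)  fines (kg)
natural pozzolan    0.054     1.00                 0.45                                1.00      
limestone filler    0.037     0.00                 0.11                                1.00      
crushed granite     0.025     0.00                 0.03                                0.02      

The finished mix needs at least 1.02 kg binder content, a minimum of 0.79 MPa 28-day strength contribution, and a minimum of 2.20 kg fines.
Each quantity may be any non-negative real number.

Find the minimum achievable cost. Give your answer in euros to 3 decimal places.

€0.109

Set it up as a linear program. Let x1 = kg of natural pozzolan, x2 = kg of limestone filler, x3 = kg of crushed granite.
min 0.054x1 + 0.037x2 + 0.025x3 with:
  1x1 ≥ 1.02   (binder content)
  0.45x1 + 0.11x2 + 0.03x3 ≥ 0.79   (28-day strength contribution)
  1x1 + 1x2 + 0.02x3 ≥ 2.2   (fines)
  x1, x2, x3 ≥ 0.
The optimal basis is {natural pozzolan, limestone filler}; crushed granite drops out. The 28-day strength contribution and fines requirements are met with equality.
That vertex is x1 = 1.612, x2 = 0.5882.
Hence cost = 0.054·1.612 + 0.037·0.5882 = €0.10881.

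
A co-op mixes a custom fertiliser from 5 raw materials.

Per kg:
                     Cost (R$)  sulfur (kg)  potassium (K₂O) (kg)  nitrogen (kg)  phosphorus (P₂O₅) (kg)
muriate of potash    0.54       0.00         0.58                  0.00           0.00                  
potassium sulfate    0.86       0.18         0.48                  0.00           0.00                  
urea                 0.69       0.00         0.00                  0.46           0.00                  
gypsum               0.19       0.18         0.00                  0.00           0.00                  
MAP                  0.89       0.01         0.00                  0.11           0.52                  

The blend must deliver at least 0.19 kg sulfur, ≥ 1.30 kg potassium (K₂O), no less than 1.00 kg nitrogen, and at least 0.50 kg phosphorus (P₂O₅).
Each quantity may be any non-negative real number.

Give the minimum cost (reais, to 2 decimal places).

Let x1 = kg of muriate of potash, x2 = kg of potassium sulfate, x3 = kg of urea, x4 = kg of gypsum, x5 = kg of MAP.
Minimize 0.54x1 + 0.86x2 + 0.69x3 + 0.19x4 + 0.89x5 s.t.:
  0.18x2 + 0.18x4 + 0.01x5 ≥ 0.19   (sulfur)
  0.58x1 + 0.48x2 ≥ 1.3   (potassium (K₂O))
  0.46x3 + 0.11x5 ≥ 1   (nitrogen)
  0.52x5 ≥ 0.5   (phosphorus (P₂O₅))
  x1, x2, x3, x4, x5 ≥ 0.
The cheapest feasible vertex uses only muriate of potash, urea, gypsum, MAP; potassium sulfate is not used. Binding constraints: sulfur, potassium (K₂O), nitrogen, phosphorus (P₂O₅).
Optimal quantities: muriate of potash = 2.241 kg, urea = 1.944 kg, gypsum = 1.002 kg, MAP = 0.9615 kg.
Total cost: 0.54·2.241 + 0.69·1.944 + 0.19·1.002 + 0.89·0.9615 = 3.5976.

R$3.60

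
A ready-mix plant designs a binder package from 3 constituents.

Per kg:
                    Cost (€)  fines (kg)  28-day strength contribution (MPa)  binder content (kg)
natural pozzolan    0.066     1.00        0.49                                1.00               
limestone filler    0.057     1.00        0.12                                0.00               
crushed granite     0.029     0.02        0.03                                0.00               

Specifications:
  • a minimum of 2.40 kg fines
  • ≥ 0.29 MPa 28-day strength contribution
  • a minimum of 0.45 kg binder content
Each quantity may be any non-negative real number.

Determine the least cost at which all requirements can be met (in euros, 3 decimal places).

Set it up as a linear program. Let x1 = kg of natural pozzolan, x2 = kg of limestone filler, x3 = kg of crushed granite.
Minimize 0.066x1 + 0.057x2 + 0.029x3 subject to:
  1x1 + 1x2 + 0.02x3 ≥ 2.4   (fines)
  0.49x1 + 0.12x2 + 0.03x3 ≥ 0.29   (28-day strength contribution)
  1x1 ≥ 0.45   (binder content)
  x1, x2, x3 ≥ 0.
The cheapest feasible vertex uses only natural pozzolan, limestone filler; crushed granite is not used. The fines and binder content requirements are met with equality.
Solving gives x1 = 0.45, x2 = 1.95.
Hence cost = 0.066·0.45 + 0.057·1.95 = €0.14085.

€0.141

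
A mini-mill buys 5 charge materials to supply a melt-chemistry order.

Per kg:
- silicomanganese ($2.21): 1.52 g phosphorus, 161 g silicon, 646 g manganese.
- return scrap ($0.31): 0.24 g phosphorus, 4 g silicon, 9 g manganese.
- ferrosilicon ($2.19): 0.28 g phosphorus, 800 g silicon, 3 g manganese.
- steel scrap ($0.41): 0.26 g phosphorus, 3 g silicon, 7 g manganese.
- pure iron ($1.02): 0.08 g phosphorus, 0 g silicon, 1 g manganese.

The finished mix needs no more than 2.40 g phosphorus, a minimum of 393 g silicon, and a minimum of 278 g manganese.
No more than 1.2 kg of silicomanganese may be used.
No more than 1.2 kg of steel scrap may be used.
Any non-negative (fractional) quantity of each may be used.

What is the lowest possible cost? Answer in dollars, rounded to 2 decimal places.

Treat it as an LP. Let x1 = kg of silicomanganese, x2 = kg of return scrap, x3 = kg of ferrosilicon, x4 = kg of steel scrap, x5 = kg of pure iron.
Minimize 2.21x1 + 0.31x2 + 2.19x3 + 0.41x4 + 1.02x5 s.t.:
  1.52x1 + 0.24x2 + 0.28x3 + 0.26x4 + 0.08x5 ≤ 2.4   (phosphorus)
  161x1 + 4x2 + 800x3 + 3x4 ≥ 393   (silicon)
  646x1 + 9x2 + 3x3 + 7x4 + 1x5 ≥ 278   (manganese)
  x1 ≤ 1.2
  x4 ≤ 1.2
  x1, x2, x3, x4, x5 ≥ 0.
At the optimum only silicomanganese, ferrosilicon are positive (return scrap, steel scrap, pure iron = 0). The silicon and manganese requirements are met with equality.
Optimal quantities: silicomanganese = 0.4285 kg, ferrosilicon = 0.405 kg.
Total cost: 2.21·0.4285 + 2.19·0.405 = 1.8339.

$1.83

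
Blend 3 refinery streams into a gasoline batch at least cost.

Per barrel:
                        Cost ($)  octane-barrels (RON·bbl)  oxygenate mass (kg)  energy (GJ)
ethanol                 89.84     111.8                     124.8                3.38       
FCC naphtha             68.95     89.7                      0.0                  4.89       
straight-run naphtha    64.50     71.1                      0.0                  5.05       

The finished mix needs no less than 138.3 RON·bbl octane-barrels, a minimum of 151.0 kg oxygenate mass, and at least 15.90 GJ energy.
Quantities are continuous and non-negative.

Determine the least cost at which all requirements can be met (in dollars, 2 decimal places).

$259.55

Set it up as a linear program. Let x1 = barrels of ethanol, x2 = barrels of FCC naphtha, x3 = barrels of straight-run naphtha.
Minimise 89.84x1 + 68.95x2 + 64.5x3 subject to:
  111.8x1 + 89.7x2 + 71.1x3 ≥ 138.3   (octane-barrels)
  124.8x1 ≥ 151   (oxygenate mass)
  3.38x1 + 4.89x2 + 5.05x3 ≥ 15.9   (energy)
  x1, x2, x3 ≥ 0.
The optimal basis is {ethanol, straight-run naphtha}; FCC naphtha drops out. Binding constraints: oxygenate mass and energy.
Solving gives x1 = 1.20994, x3 = 2.3387.
Cost = 89.84·1.20994 + 64.5·2.3387 = 259.5472.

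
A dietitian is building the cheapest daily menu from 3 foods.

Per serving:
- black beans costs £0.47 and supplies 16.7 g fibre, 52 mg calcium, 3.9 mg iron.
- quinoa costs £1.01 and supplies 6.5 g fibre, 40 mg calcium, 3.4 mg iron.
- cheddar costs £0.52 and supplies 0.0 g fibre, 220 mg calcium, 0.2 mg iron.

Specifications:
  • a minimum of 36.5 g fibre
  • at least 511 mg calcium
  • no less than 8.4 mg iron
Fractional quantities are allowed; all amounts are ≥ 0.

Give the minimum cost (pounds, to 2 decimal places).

£1.97

Let x1 = servings of black beans, x2 = servings of quinoa, x3 = servings of cheddar.
Minimize 0.47x1 + 1.01x2 + 0.52x3 s.t.:
  16.7x1 + 6.5x2 ≥ 36.5   (fibre)
  52x1 + 40x2 + 220x3 ≥ 511   (calcium)
  3.9x1 + 3.4x2 + 0.2x3 ≥ 8.4   (iron)
  x1, x2, x3 ≥ 0.
The cheapest feasible vertex uses only black beans, cheddar; quinoa is not used. The fibre and calcium requirements are met with equality.
Optimal quantities: black beans = 2.186 servings, cheddar = 1.806 servings.
Cost = 0.47·2.186 + 0.52·1.806 = 1.9665.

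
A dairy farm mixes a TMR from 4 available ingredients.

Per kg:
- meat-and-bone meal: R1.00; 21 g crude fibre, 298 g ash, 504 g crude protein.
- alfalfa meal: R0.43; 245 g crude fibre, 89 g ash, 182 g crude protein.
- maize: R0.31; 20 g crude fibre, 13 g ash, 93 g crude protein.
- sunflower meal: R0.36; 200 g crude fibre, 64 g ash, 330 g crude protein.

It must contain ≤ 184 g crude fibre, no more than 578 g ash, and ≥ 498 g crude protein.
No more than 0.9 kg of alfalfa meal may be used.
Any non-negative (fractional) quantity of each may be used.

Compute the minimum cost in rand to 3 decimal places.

Let x1 = kg of meat-and-bone meal, x2 = kg of alfalfa meal, x3 = kg of maize, x4 = kg of sunflower meal.
Minimise 1x1 + 0.43x2 + 0.31x3 + 0.36x4 s.t.:
  21x1 + 245x2 + 20x3 + 200x4 ≤ 184   (crude fibre)
  298x1 + 89x2 + 13x3 + 64x4 ≤ 578   (ash)
  504x1 + 182x2 + 93x3 + 330x4 ≥ 498   (crude protein)
  x2 ≤ 0.9
  x1, x2, x3, x4 ≥ 0.
The cheapest feasible vertex uses only meat-and-bone meal, sunflower meal; alfalfa meal, maize are not used. Binding constraints: crude fibre and crude protein.
That vertex is x1 = 0.4142, x4 = 0.8765.
Hence cost = 1·0.4142 + 0.36·0.8765 = R0.72974.

R0.730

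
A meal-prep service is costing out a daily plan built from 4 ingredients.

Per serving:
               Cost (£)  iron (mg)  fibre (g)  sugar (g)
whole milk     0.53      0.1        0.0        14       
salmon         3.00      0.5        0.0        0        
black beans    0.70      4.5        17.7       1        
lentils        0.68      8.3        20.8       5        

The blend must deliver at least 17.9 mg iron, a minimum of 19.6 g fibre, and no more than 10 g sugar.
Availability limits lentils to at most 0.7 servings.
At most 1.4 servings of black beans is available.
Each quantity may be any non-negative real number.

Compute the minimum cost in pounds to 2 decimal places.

£36.17

Treat it as an LP. Let x1 = servings of whole milk, x2 = servings of salmon, x3 = servings of black beans, x4 = servings of lentils.
Minimise 0.53x1 + 3x2 + 0.7x3 + 0.68x4 subject to:
  0.1x1 + 0.5x2 + 4.5x3 + 8.3x4 ≥ 17.9   (iron)
  17.7x3 + 20.8x4 ≥ 19.6   (fibre)
  14x1 + 1x3 + 5x4 ≤ 10   (sugar)
  x4 ≤ 0.7
  x3 ≤ 1.4
  x1, x2, x3, x4 ≥ 0.
The optimal mix uses every input. The iron, sugar, the lentils cap, the black beans cap requirements are met with equality.
That vertex is x1 = 0.36429, x2 = 11.507, x3 = 1.4, x4 = 0.7.
Hence cost = 0.53·0.36429 + 3·11.507 + 0.7·1.4 + 0.68·0.7 = £36.1701.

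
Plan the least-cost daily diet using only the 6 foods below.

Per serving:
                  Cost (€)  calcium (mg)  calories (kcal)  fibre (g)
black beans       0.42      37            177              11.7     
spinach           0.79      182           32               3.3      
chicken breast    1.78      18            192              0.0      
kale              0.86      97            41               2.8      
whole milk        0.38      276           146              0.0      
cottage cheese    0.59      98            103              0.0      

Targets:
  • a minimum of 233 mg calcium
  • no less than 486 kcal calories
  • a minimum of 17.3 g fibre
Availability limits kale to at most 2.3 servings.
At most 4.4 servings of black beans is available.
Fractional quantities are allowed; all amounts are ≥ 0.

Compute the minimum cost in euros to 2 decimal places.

Let x1 = servings of black beans, x2 = servings of spinach, x3 = servings of chicken breast, x4 = servings of kale, x5 = servings of whole milk, x6 = servings of cottage cheese.
min 0.42x1 + 0.79x2 + 1.78x3 + 0.86x4 + 0.38x5 + 0.59x6 s.t.:
  37x1 + 182x2 + 18x3 + 97x4 + 276x5 + 98x6 ≥ 233   (calcium)
  177x1 + 32x2 + 192x3 + 41x4 + 146x5 + 103x6 ≥ 486   (calories)
  11.7x1 + 3.3x2 + 2.8x4 ≥ 17.3   (fibre)
  x4 ≤ 2.3
  x1 ≤ 4.4
  x1, x2, x3, x4, x5, x6 ≥ 0.
The optimal basis is {black beans, whole milk}; spinach, chicken breast, kale, cottage cheese drop out. The calcium and calories requirements are met with equality.
That vertex is x1 = 2.304, x5 = 0.5353.
Total cost: 0.42·2.304 + 0.38·0.5353 = 1.1711.

€1.17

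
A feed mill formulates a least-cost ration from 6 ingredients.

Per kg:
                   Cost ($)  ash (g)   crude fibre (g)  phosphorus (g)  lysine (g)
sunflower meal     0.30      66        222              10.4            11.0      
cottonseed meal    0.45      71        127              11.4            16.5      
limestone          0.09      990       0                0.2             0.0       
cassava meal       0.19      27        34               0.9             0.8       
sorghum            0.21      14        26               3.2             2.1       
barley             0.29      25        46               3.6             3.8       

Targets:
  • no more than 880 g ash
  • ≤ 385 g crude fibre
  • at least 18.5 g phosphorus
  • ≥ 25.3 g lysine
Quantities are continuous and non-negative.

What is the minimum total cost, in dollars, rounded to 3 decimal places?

$0.690

Let x1 = kg of sunflower meal, x2 = kg of cottonseed meal, x3 = kg of limestone, x4 = kg of cassava meal, x5 = kg of sorghum, x6 = kg of barley.
Minimise 0.3x1 + 0.45x2 + 0.09x3 + 0.19x4 + 0.21x5 + 0.29x6 s.t.:
  66x1 + 71x2 + 990x3 + 27x4 + 14x5 + 25x6 ≤ 880   (ash)
  222x1 + 127x2 + 34x4 + 26x5 + 46x6 ≤ 385   (crude fibre)
  10.4x1 + 11.4x2 + 0.2x3 + 0.9x4 + 3.2x5 + 3.6x6 ≥ 18.5   (phosphorus)
  11x1 + 16.5x2 + 0.8x4 + 2.1x5 + 3.8x6 ≥ 25.3   (lysine)
  x1, x2, x3, x4, x5, x6 ≥ 0.
The minimum-cost mix takes nothing from limestone, cassava meal, sorghum, barley — only sunflower meal, cottonseed meal. Binding constraints: phosphorus and lysine.
Solving gives x1 = 0.3643, x2 = 1.29.
Hence cost = 0.3·0.3643 + 0.45·1.29 = $0.68979.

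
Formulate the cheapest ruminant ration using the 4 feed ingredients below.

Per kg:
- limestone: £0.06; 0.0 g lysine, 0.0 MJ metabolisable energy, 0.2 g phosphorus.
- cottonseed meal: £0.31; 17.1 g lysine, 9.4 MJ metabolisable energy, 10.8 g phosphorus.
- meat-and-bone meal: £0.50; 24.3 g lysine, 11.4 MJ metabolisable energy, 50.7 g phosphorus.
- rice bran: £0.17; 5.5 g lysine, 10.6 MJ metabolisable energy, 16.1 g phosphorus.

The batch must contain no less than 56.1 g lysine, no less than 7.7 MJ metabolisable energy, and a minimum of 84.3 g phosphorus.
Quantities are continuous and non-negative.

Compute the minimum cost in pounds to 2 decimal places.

Let x1 = kg of limestone, x2 = kg of cottonseed meal, x3 = kg of meat-and-bone meal, x4 = kg of rice bran.
Minimize 0.06x1 + 0.31x2 + 0.5x3 + 0.17x4 subject to:
  17.1x2 + 24.3x3 + 5.5x4 ≥ 56.1   (lysine)
  9.4x2 + 11.4x3 + 10.6x4 ≥ 7.7   (metabolisable energy)
  0.2x1 + 10.8x2 + 50.7x3 + 16.1x4 ≥ 84.3   (phosphorus)
  x1, x2, x3, x4 ≥ 0.
The minimum-cost mix takes nothing from limestone, rice bran — only cottonseed meal, meat-and-bone meal. Binding constraints: lysine and phosphorus.
So cottonseed meal = 1.316 kg, meat-and-bone meal = 1.382 kg.
Total cost: 0.31·1.316 + 0.5·1.382 = 1.0990.

£1.10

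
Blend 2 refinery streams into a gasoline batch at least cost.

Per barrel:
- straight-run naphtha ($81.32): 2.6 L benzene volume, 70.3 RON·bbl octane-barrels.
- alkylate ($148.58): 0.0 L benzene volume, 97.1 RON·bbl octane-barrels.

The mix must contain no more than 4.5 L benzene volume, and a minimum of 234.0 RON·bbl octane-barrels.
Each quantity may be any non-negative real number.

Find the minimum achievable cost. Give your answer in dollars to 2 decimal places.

Treat it as an LP. Let x1 = barrels of straight-run naphtha, x2 = barrels of alkylate.
Minimize 81.32x1 + 148.58x2 with:
  2.6x1 ≤ 4.5   (benzene volume)
  70.3x1 + 97.1x2 ≥ 234   (octane-barrels)
  x1, x2 ≥ 0.
Both inputs are positive at the optimum. There the benzene volume and octane-barrels constraints are tight.
Solving gives x1 = 1.7308, x2 = 1.1568.
Hence cost = 81.32·1.7308 + 148.58·1.1568 = $312.6260.

$312.63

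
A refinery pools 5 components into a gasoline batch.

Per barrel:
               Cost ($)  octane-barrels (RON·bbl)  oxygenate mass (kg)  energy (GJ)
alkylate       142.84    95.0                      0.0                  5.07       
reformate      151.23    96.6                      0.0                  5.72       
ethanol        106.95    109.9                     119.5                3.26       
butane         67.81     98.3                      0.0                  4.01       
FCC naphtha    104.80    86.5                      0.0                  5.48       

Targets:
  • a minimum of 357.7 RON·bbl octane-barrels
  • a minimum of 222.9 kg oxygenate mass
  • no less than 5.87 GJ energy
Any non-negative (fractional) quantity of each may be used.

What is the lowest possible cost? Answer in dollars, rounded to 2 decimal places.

This is a linear program. Let x1 = barrels of alkylate, x2 = barrels of reformate, x3 = barrels of ethanol, x4 = barrels of butane, x5 = barrels of FCC naphtha.
min 142.84x1 + 151.23x2 + 106.95x3 + 67.81x4 + 104.8x5 subject to:
  95x1 + 96.6x2 + 109.9x3 + 98.3x4 + 86.5x5 ≥ 357.7   (octane-barrels)
  119.5x3 ≥ 222.9   (oxygenate mass)
  5.07x1 + 5.72x2 + 3.26x3 + 4.01x4 + 5.48x5 ≥ 5.87   (energy)
  x1, x2, x3, x4, x5 ≥ 0.
The minimum-cost mix takes nothing from alkylate, reformate, FCC naphtha — only ethanol, butane. There the octane-barrels and oxygenate mass constraints are tight.
That vertex is x3 = 1.86527, x4 = 1.55348.
Hence cost = 106.95·1.86527 + 67.81·1.55348 = $304.8321.

$304.83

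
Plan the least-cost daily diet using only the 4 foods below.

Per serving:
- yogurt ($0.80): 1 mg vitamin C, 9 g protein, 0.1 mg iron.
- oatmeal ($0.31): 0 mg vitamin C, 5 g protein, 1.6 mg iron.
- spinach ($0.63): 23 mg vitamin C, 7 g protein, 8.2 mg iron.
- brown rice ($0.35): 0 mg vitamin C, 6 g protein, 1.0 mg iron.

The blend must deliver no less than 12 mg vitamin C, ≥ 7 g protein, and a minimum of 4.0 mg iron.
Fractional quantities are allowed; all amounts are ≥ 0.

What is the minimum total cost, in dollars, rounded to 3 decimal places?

$0.524

Let x1 = servings of yogurt, x2 = servings of oatmeal, x3 = servings of spinach, x4 = servings of brown rice.
Minimise 0.8x1 + 0.31x2 + 0.63x3 + 0.35x4 s.t.:
  1x1 + 23x3 ≥ 12   (vitamin C)
  9x1 + 5x2 + 7x3 + 6x4 ≥ 7   (protein)
  0.1x1 + 1.6x2 + 8.2x3 + 1x4 ≥ 4   (iron)
  x1, x2, x3, x4 ≥ 0.
At the optimum only spinach, brown rice are positive (yogurt, oatmeal = 0). Binding constraints: vitamin C and protein.
Optimal quantities: spinach = 0.5217 servings, brown rice = 0.558 servings.
Total cost: 0.63·0.5217 + 0.35·0.558 = 0.52397.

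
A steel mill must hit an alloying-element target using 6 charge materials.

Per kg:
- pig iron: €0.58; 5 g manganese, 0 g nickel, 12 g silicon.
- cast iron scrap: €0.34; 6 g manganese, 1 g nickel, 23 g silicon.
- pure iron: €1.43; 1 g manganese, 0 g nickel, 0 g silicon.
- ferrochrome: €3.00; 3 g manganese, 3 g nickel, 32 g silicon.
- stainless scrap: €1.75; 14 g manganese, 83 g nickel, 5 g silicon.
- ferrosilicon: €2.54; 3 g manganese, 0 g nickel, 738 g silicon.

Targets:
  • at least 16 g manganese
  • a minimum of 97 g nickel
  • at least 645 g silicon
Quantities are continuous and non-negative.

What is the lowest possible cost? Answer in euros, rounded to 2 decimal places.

€4.24

Let x1 = kg of pig iron, x2 = kg of cast iron scrap, x3 = kg of pure iron, x4 = kg of ferrochrome, x5 = kg of stainless scrap, x6 = kg of ferrosilicon.
Minimize 0.58x1 + 0.34x2 + 1.43x3 + 3x4 + 1.75x5 + 2.54x6 s.t.:
  5x1 + 6x2 + 1x3 + 3x4 + 14x5 + 3x6 ≥ 16   (manganese)
  1x2 + 3x4 + 83x5 ≥ 97   (nickel)
  12x1 + 23x2 + 32x4 + 5x5 + 738x6 ≥ 645   (silicon)
  x1, x2, x3, x4, x5, x6 ≥ 0.
The optimal basis is {stainless scrap, ferrosilicon}; pig iron, cast iron scrap, pure iron, ferrochrome drop out. There the nickel and silicon constraints are tight.
Optimal quantities: stainless scrap = 1.16867 kg, ferrosilicon = 0.866066 kg.
Total cost: 1.75·1.16867 + 2.54·0.866066 = 4.24498.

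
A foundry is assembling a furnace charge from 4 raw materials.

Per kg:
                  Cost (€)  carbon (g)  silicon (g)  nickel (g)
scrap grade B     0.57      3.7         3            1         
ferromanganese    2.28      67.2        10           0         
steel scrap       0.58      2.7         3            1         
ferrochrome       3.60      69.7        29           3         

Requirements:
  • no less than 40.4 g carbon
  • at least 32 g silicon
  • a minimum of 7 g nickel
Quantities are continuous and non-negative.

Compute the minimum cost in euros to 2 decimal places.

€5.03

Set it up as a linear program. Let x1 = kg of scrap grade B, x2 = kg of ferromanganese, x3 = kg of steel scrap, x4 = kg of ferrochrome.
Minimize 0.57x1 + 2.28x2 + 0.58x3 + 3.6x4 with:
  3.7x1 + 67.2x2 + 2.7x3 + 69.7x4 ≥ 40.4   (carbon)
  3x1 + 10x2 + 3x3 + 29x4 ≥ 32   (silicon)
  1x1 + 1x3 + 3x4 ≥ 7   (nickel)
  x1, x2, x3, x4 ≥ 0.
The minimum-cost mix takes nothing from ferromanganese, steel scrap — only scrap grade B, ferrochrome. There the silicon and nickel constraints are tight.
Solving gives x1 = 5.35, x4 = 0.55.
Hence cost = 0.57·5.35 + 3.6·0.55 = €5.0295.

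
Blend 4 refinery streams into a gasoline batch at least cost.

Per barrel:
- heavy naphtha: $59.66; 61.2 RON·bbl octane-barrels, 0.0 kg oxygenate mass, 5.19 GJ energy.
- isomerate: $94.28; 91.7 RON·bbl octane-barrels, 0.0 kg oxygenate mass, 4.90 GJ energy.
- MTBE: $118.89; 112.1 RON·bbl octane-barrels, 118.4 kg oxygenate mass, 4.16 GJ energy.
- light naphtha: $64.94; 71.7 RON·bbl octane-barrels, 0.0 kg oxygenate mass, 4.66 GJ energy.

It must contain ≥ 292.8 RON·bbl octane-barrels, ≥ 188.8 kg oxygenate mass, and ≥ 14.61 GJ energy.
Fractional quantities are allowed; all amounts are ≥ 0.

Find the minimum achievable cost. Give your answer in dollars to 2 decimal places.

Treat it as an LP. Let x1 = barrels of heavy naphtha, x2 = barrels of isomerate, x3 = barrels of MTBE, x4 = barrels of light naphtha.
min 59.66x1 + 94.28x2 + 118.89x3 + 64.94x4 subject to:
  61.2x1 + 91.7x2 + 112.1x3 + 71.7x4 ≥ 292.8   (octane-barrels)
  118.4x3 ≥ 188.8   (oxygenate mass)
  5.19x1 + 4.9x2 + 4.16x3 + 4.66x4 ≥ 14.61   (energy)
  x1, x2, x3, x4 ≥ 0.
The optimal basis is {heavy naphtha, MTBE, light naphtha}; isomerate drops out. Binding constraints: octane-barrels, oxygenate mass, energy.
Solving gives x1 = 0.46543, x3 = 1.5946, x4 = 1.1933.
Objective = 59.66·0.46543 + 118.89·1.5946 + 64.94·1.1933 = 294.8424.

$294.84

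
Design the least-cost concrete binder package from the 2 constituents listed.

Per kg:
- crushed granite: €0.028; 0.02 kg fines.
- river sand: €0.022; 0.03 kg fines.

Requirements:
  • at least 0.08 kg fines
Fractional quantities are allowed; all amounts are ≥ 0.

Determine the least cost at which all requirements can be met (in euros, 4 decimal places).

€0.0587

Set it up as a linear program. Let x1 = kg of crushed granite, x2 = kg of river sand.
Minimize 0.028x1 + 0.022x2 s.t.:
  0.02x1 + 0.03x2 ≥ 0.08   (fines)
  x1, x2 ≥ 0.
The optimal basis is {river sand}; crushed granite drops out. Binding constraint: fines.
Solving gives x2 = 2.667.
Hence cost = 0.022·2.667 = €0.058674.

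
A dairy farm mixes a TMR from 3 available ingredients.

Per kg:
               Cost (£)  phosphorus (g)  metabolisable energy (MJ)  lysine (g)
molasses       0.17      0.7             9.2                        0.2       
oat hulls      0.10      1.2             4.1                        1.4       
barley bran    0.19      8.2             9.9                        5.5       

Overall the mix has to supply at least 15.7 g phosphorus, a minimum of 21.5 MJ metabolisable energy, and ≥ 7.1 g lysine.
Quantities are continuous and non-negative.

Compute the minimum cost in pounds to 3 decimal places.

£0.411

Let x1 = kg of molasses, x2 = kg of oat hulls, x3 = kg of barley bran.
Minimise 0.17x1 + 0.1x2 + 0.19x3 subject to:
  0.7x1 + 1.2x2 + 8.2x3 ≥ 15.7   (phosphorus)
  9.2x1 + 4.1x2 + 9.9x3 ≥ 21.5   (metabolisable energy)
  0.2x1 + 1.4x2 + 5.5x3 ≥ 7.1   (lysine)
  x1, x2, x3 ≥ 0.
At the optimum only molasses, barley bran are positive (oat hulls = 0). There the phosphorus and metabolisable energy constraints are tight.
So molasses = 0.3046 kg, barley bran = 1.889 kg.
Total cost: 0.17·0.3046 + 0.19·1.889 = 0.41069.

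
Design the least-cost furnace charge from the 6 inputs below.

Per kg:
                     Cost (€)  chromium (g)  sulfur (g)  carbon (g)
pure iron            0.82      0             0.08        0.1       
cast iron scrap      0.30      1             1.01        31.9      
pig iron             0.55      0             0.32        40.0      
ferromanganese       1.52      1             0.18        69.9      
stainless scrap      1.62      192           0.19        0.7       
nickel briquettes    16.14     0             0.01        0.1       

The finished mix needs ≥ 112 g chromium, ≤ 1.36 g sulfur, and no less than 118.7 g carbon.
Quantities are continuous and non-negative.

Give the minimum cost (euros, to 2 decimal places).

Set it up as a linear program. Let x1 = kg of pure iron, x2 = kg of cast iron scrap, x3 = kg of pig iron, x4 = kg of ferromanganese, x5 = kg of stainless scrap, x6 = kg of nickel briquettes.
Minimize 0.82x1 + 0.3x2 + 0.55x3 + 1.52x4 + 1.62x5 + 16.14x6 subject to:
  1x2 + 1x4 + 192x5 ≥ 112   (chromium)
  0.08x1 + 1.01x2 + 0.32x3 + 0.18x4 + 0.19x5 + 0.01x6 ≤ 1.36   (sulfur)
  0.1x1 + 31.9x2 + 40x3 + 69.9x4 + 0.7x5 + 0.1x6 ≥ 118.7   (carbon)
  x1, x2, x3, x4, x5, x6 ≥ 0.
The minimum-cost mix takes nothing from pure iron, ferromanganese, nickel briquettes — only cast iron scrap, pig iron, stainless scrap. Binding constraints: chromium, sulfur, carbon.
So cast iron scrap = 0.4017 kg, pig iron = 2.637 kg, stainless scrap = 0.5812 kg.
Hence cost = 0.3·0.4017 + 0.55·2.637 + 1.62·0.5812 = €2.5124.

€2.51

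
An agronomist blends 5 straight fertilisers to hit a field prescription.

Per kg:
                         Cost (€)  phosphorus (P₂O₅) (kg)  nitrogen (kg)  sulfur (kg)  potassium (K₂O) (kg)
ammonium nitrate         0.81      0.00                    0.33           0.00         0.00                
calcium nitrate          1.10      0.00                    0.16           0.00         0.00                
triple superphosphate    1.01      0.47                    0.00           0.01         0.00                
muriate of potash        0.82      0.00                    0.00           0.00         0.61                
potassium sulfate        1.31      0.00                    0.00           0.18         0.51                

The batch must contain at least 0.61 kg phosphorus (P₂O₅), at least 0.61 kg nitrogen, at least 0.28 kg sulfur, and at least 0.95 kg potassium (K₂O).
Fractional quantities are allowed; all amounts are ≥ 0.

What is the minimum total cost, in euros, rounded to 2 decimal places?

This is a linear program. Let x1 = kg of ammonium nitrate, x2 = kg of calcium nitrate, x3 = kg of triple superphosphate, x4 = kg of muriate of potash, x5 = kg of potassium sulfate.
Minimise 0.81x1 + 1.1x2 + 1.01x3 + 0.82x4 + 1.31x5 subject to:
  0.47x3 ≥ 0.61   (phosphorus (P₂O₅))
  0.33x1 + 0.16x2 ≥ 0.61   (nitrogen)
  0.01x3 + 0.18x5 ≥ 0.28   (sulfur)
  0.61x4 + 0.51x5 ≥ 0.95   (potassium (K₂O))
  x1, x2, x3, x4, x5 ≥ 0.
The minimum-cost mix takes nothing from calcium nitrate — only ammonium nitrate, triple superphosphate, muriate of potash, potassium sulfate. Binding constraints: phosphorus (P₂O₅), nitrogen, sulfur, potassium (K₂O).
Solving gives x1 = 1.848, x3 = 1.298, x4 = 0.3171, x5 = 1.483.
Objective = 0.81·1.848 + 1.01·1.298 + 0.82·0.3171 + 1.31·1.483 = 5.0106.

€5.01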